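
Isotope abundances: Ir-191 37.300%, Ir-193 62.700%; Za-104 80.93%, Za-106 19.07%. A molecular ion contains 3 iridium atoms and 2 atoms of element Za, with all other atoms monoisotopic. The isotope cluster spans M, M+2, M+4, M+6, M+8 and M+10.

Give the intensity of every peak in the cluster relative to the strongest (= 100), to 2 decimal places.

Iridium pattern (n=3): 0.05189512 : 0.26170165 : 0.43991135 : 0.24649188
Element Za pattern (n=2): 0.65496649 : 0.30866702 : 0.03636649
Convolve the two distributions (both contribute in 2-u steps):
  M: 0.05189512×0.65496649 = 0.033990
  M+2: 0.05189512×0.30866702 + 0.26170165×0.65496649 = 0.187424
  M+4: 0.05189512×0.03636649 + 0.26170165×0.30866702 + 0.43991135×0.65496649 = 0.370793
  M+6: 0.26170165×0.03636649 + 0.43991135×0.30866702 + 0.24649188×0.65496649 = 0.306747
  M+8: 0.43991135×0.03636649 + 0.24649188×0.30866702 = 0.092082
  M+10: 0.24649188×0.03636649 = 0.008964
Scale to base peak (0.370793) = 100: 9.17 : 50.55 : 100.00 : 82.73 : 24.83 : 2.42

9.17 : 50.55 : 100.00 : 82.73 : 24.83 : 2.42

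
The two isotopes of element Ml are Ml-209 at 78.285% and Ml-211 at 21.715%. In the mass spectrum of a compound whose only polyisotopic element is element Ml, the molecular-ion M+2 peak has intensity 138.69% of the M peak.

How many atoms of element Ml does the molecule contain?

5

The M+2/M ratio from n Ml atoms is n · q/p = n · 0.21715/0.78285.
n = 1.3869 × 0.78285/0.21715 = 5.00 ≈ 5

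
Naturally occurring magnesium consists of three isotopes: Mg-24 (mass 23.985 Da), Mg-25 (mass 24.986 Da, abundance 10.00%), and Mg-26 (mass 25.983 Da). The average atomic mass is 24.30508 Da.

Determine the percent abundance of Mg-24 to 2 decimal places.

The remaining 90.00% is split between Mg-24 (fraction x) and Mg-26 (fraction 0.9000 − x).
Substituting: 23.985x + 25.983(0.9000 − x) = 21.80648
(23.985 − 25.983)x = -1.57822  ⇒  x = 0.78990, y = 0.11010
Mg-24: 78.99%, Mg-26: 11.01%.

78.99%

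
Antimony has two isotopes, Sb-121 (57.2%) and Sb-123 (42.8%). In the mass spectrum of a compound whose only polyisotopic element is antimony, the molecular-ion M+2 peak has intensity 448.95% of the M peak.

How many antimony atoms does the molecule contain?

6

For n independent Sb atoms, I(M+2)/I(M) = n · (abundance Sb-123) / (abundance Sb-121) = n · 0.428/0.572.
n = 4.4895 × 0.572/0.428 = 6.00 ≈ 6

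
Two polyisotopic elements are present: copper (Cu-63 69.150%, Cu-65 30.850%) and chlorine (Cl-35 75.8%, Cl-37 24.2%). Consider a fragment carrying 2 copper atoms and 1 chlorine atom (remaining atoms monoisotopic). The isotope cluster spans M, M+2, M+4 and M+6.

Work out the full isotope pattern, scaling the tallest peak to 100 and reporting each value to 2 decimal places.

Copper pattern (n=2): 0.47817225 : 0.4266555 : 0.09517225
Chlorine pattern (n=1): 0.7580 : 0.2420
Convolve the two distributions (both contribute in 2-u steps):
  M: 0.47817225×0.7580 = 0.362455
  M+2: 0.47817225×0.2420 + 0.4266555×0.7580 = 0.439123
  M+4: 0.4266555×0.2420 + 0.09517225×0.7580 = 0.175391
  M+6: 0.09517225×0.2420 = 0.023032
Scale to base peak (0.439123) = 100: 82.54 : 100.00 : 39.94 : 5.24

82.54 : 100.00 : 39.94 : 5.24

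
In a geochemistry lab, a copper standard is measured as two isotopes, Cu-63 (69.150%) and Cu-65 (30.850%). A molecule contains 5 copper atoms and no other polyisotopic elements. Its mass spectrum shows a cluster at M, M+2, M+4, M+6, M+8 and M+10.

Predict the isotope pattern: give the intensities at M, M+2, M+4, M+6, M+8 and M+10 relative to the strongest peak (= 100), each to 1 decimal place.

44.8 : 100.0 : 89.2 : 39.8 : 8.9 : 0.8

Expanding (0.69150 + 0.30850)^5:
P(M) = 0.69150^5 = 0.158111
P(M+2) = 5 × 0.69150^4 × 0.30850^1 = 0.352691
P(M+4) = 10 × 0.69150^3 × 0.30850^2 = 0.314693
P(M+6) = 10 × 0.69150^2 × 0.30850^3 = 0.140394
P(M+8) = 5 × 0.69150^1 × 0.30850^4 = 0.031317
P(M+10) = 0.30850^5 = 0.002794
The M+2 peak is largest (0.352691); scaling to 100 gives 44.8 : 100.0 : 89.2 : 39.8 : 8.9 : 0.8.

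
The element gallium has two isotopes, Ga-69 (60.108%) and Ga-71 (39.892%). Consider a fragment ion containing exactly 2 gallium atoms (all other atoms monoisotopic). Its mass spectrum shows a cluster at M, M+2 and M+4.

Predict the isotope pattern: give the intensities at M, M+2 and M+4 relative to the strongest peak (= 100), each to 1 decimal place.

75.3 : 100.0 : 33.2

Expanding (0.60108 + 0.39892)^2:
P(M) = 0.60108^2 = 0.361297
P(M+2) = 2 × 0.60108^1 × 0.39892^1 = 0.479566
P(M+4) = 0.39892^2 = 0.159137
The M+2 peak is largest (0.479566); scaling to 100 gives 75.3 : 100.0 : 33.2.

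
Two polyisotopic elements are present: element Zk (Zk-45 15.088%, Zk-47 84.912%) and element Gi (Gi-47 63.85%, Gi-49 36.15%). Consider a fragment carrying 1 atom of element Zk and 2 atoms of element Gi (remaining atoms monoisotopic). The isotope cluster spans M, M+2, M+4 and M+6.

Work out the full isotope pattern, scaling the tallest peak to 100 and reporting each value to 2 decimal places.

Element Zk pattern (n=1): 0.15088 : 0.84912
Element Gi pattern (n=2): 0.40768225 : 0.4616355 : 0.13068225
Convolve the two distributions (both contribute in 2-u steps):
  M: 0.15088×0.40768225 = 0.061511
  M+2: 0.15088×0.4616355 + 0.84912×0.40768225 = 0.415823
  M+4: 0.15088×0.13068225 + 0.84912×0.4616355 = 0.411701
  M+6: 0.84912×0.13068225 = 0.110965
Scale to base peak (0.415823) = 100: 14.79 : 100.00 : 99.01 : 26.69

14.79 : 100.00 : 99.01 : 26.69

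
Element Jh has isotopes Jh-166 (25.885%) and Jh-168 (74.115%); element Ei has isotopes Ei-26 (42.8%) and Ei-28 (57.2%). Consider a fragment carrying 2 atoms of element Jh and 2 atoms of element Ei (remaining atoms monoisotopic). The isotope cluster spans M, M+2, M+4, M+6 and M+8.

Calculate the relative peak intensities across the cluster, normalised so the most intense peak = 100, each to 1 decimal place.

Element Jh pattern (n=2): 0.06700332 : 0.38369336 : 0.54930332
Element Ei pattern (n=2): 0.183184 : 0.489632 : 0.327184
Convolve the two distributions (both contribute in 2-u steps):
  M: 0.06700332×0.183184 = 0.012274
  M+2: 0.06700332×0.489632 + 0.38369336×0.183184 = 0.103093
  M+4: 0.06700332×0.327184 + 0.38369336×0.489632 + 0.54930332×0.183184 = 0.310415
  M+6: 0.38369336×0.327184 + 0.54930332×0.489632 = 0.394495
  M+8: 0.54930332×0.327184 = 0.179723
Scale to base peak (0.394495) = 100: 3.1 : 26.1 : 78.7 : 100.0 : 45.6

3.1 : 26.1 : 78.7 : 100.0 : 45.6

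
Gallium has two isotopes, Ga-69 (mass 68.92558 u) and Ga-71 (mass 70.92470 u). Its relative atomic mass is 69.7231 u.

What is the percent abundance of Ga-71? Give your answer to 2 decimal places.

With x = fraction of Ga-69 (so Ga-71 is 1 − x):
68.92558·x + 70.92470·(1 − x) = 69.7231
(68.92558 − 70.92470)·x = 69.7231 − 70.92470
x = -1.20160 / -1.99912 = 0.60106 → 60.11% Ga-69, 39.89% Ga-71.

39.89%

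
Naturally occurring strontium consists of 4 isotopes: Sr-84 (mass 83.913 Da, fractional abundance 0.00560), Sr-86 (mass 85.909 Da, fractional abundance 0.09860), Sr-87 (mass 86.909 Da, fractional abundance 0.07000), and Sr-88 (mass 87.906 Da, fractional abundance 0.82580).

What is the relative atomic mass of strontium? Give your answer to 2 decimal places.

Ar = Σ fᵢ·mᵢ = 0.00560 × 83.913 + 0.09860 × 85.909 + 0.07000 × 86.909 + 0.82580 × 87.906
= 0.4699 + 8.4706 + 6.0836 + 72.5928 = 87.6169 Da

87.62 Da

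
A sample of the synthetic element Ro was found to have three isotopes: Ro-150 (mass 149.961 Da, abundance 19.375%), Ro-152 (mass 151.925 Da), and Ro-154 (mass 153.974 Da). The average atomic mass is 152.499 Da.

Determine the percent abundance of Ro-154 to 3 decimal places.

46.585%

The remaining 80.625% is split between Ro-152 (fraction x) and Ro-154 (fraction 0.80625 − x).
Substituting: 151.925x + 153.974(0.80625 − x) = 123.44405625
(151.925 − 153.974)x = -0.69748125  ⇒  x = 0.34040, y = 0.46585
Ro-152: 34.040%, Ro-154: 46.585%.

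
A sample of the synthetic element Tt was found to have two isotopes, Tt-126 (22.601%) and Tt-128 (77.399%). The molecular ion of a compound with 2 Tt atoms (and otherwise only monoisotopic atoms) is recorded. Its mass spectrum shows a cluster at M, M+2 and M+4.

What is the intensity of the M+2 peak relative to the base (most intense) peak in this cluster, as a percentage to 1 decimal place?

(0.22601 + 0.77399)^2 gives M 0.0511, M+2 0.3499, M+4 0.5991; the largest is M+4.
P(M+4) = C(2,2) × 0.22601^0 × 0.77399^2 = 1 × 1.0000 × 0.59906052 = 0.599061 (base)
P(M+2) = C(2,1) × 0.22601^1 × 0.77399^1 = 2 × 0.22601 × 0.77399 = 0.349859
Relative intensity = 0.349859 / 0.599061 × 100 = 58.4

58.4%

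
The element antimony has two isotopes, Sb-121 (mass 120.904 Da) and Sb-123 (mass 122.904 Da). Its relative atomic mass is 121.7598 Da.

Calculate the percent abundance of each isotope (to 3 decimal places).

Let x be the fractional abundance of Sb-121; then Sb-123 has abundance 1 − x.
120.904·x + 122.904·(1 − x) = 121.7598
(120.904 − 122.904)·x = 121.7598 − 122.904
x = -1.1442 / -2.000 = 0.57210 → 57.210% Sb-121, 42.790% Sb-123.

Sb-121: 57.210%, Sb-123: 42.790%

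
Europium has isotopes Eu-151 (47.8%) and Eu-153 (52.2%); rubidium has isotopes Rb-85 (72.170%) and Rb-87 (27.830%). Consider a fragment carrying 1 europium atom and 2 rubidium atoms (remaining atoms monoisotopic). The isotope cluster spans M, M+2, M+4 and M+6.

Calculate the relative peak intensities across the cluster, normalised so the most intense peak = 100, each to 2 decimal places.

53.67 : 100.00 : 53.18 : 8.72

Europium pattern (n=1): 0.4780 : 0.5220
Rubidium pattern (n=2): 0.52085089 : 0.40169822 : 0.07745089
Convolve the two distributions (both contribute in 2-u steps):
  M: 0.4780×0.52085089 = 0.248967
  M+2: 0.4780×0.40169822 + 0.5220×0.52085089 = 0.463896
  M+4: 0.4780×0.07745089 + 0.5220×0.40169822 = 0.246708
  M+6: 0.5220×0.07745089 = 0.040429
Scale to base peak (0.463896) = 100: 53.67 : 100.00 : 53.18 : 8.72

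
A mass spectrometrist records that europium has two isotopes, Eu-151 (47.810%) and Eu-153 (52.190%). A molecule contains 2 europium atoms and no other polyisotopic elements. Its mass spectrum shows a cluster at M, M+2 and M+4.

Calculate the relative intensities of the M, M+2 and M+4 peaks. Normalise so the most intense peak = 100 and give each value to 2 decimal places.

The 2 Eu atoms are independent, so intensities follow the terms of (0.47810 + 0.52190)^2.
P(M) = 0.47810^2 = 0.228580
P(M+2) = 2 × 0.47810^1 × 0.52190^1 = 0.499041
P(M+4) = 0.52190^2 = 0.272380
The M+2 peak is largest (0.499041); scaling to 100 gives 45.80 : 100.00 : 54.58.

45.80 : 100.00 : 54.58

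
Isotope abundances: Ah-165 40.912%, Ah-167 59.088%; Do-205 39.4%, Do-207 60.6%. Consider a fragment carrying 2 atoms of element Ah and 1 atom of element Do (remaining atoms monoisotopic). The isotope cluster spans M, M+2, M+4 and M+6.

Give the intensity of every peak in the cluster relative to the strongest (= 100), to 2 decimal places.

15.32 : 67.80 : 100.00 : 49.14

Element Ah pattern (n=2): 0.16737917 : 0.48348165 : 0.34913917
Element Do pattern (n=1): 0.3940 : 0.6060
Convolve the two distributions (both contribute in 2-u steps):
  M: 0.16737917×0.3940 = 0.065947
  M+2: 0.16737917×0.6060 + 0.48348165×0.3940 = 0.291924
  M+4: 0.48348165×0.6060 + 0.34913917×0.3940 = 0.430551
  M+6: 0.34913917×0.6060 = 0.211578
Scale to base peak (0.430551) = 100: 15.32 : 67.80 : 100.00 : 49.14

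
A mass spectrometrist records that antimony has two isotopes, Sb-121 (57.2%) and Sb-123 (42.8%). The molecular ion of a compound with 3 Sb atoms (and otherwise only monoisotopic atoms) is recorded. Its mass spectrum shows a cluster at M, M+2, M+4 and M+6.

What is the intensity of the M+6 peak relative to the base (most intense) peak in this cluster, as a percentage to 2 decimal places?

18.66%

Binomial terms of (0.572 + 0.428)^3: M 0.1871, M+2 0.4201, M+4 0.3143, M+6 0.0784 → M+2 is the base peak.
P(M+2) = C(3,1) × 0.572^2 × 0.428^1 = 3 × 0.327184 × 0.4280 = 0.420104 (base)
P(M+6) = C(3,3) × 0.572^0 × 0.428^3 = 1 × 1.0000 × 0.07840275 = 0.078403
Relative intensity = 0.078403 / 0.420104 × 100 = 18.66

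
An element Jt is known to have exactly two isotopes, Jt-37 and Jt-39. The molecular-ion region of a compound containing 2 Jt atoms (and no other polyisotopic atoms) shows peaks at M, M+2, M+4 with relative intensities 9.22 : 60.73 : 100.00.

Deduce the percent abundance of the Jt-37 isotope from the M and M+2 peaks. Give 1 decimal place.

23.3%

Write p for the Jt-37 fraction. I(M+2)/I(M) = [C(2,1)·p^1·(1−p)] / p^2 = 2·(1−p)/p = 60.73/9.22 = 6.5868
(1−p)/p = 6.5868/2 = 3.2934  ⇒  p = 1/(1 + 3.2934) = 0.2329
Jt-37: 23.3%, Jt-39: 76.7%.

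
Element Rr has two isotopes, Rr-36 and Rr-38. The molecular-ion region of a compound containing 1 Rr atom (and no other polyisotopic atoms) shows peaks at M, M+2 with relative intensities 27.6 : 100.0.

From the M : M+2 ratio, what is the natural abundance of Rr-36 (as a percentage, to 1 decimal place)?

If p is the fraction of Rr that is Rr-36, then I(M+2)/I(M) = [C(1,1)·p^0·(1−p)] / p^1 = 1·(1−p)/p = 100.0/27.6 = 3.6232
(1−p)/p = 3.6232/1 = 3.6232  ⇒  p = 1/(1 + 3.6232) = 0.2163
Rr-36: 21.6%, Rr-38: 78.4%.

21.6%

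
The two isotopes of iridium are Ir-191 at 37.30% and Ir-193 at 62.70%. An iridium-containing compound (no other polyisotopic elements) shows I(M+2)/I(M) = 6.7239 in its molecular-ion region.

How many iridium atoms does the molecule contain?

4

For n independent Ir atoms, I(M+2)/I(M) = n · (abundance Ir-193) / (abundance Ir-191) = n · 0.6270/0.3730.
n = 6.7239 × 0.3730/0.6270 = 4.00 ≈ 4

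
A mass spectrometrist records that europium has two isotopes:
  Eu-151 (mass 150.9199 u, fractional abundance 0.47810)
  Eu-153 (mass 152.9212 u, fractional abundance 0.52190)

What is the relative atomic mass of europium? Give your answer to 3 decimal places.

151.964 u

The abundance-weighted mean is 0.47810 × 150.9199 + 0.52190 × 152.9212
= 72.15480 + 79.80957 = 151.96437 u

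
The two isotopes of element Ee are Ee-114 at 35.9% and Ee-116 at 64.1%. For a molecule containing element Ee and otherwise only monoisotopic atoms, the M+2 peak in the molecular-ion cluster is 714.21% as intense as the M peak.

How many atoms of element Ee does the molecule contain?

For n independent Ee atoms, I(M+2)/I(M) = n · (abundance Ee-116) / (abundance Ee-114) = n · 0.641/0.359.
n = 7.1421 × 0.359/0.641 = 4.00 ≈ 4

4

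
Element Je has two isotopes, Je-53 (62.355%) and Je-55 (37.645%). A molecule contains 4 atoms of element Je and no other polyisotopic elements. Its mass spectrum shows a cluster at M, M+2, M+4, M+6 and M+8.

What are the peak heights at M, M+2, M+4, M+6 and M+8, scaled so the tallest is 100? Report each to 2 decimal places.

41.41 : 100.00 : 90.56 : 36.45 : 5.50

The 4 Je atoms are independent, so intensities follow the terms of (0.62355 + 0.37645)^4.
P(M) = 0.62355^4 = 0.151177
P(M+2) = 4 × 0.62355^3 × 0.37645^1 = 0.365074
P(M+4) = 6 × 0.62355^2 × 0.37645^2 = 0.330604
P(M+6) = 4 × 0.62355^1 × 0.37645^3 = 0.133062
P(M+8) = 0.37645^4 = 0.020083
The M+2 peak is largest (0.365074); scaling to 100 gives 41.41 : 100.00 : 90.56 : 36.45 : 5.50.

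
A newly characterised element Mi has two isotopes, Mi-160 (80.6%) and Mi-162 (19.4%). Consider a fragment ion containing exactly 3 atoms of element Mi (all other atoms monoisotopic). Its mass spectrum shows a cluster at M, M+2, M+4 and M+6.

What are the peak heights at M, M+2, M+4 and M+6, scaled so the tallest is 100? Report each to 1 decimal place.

The 3 Mi atoms are independent, so intensities follow the terms of (0.806 + 0.194)^3.
P(M) = 0.806^3 = 0.523607
P(M+2) = 3 × 0.806^2 × 0.194^1 = 0.378088
P(M+4) = 3 × 0.806^1 × 0.194^2 = 0.091004
P(M+6) = 0.194^3 = 0.007301
The M peak is largest (0.523607); scaling to 100 gives 100.0 : 72.2 : 17.4 : 1.4.

100.0 : 72.2 : 17.4 : 1.4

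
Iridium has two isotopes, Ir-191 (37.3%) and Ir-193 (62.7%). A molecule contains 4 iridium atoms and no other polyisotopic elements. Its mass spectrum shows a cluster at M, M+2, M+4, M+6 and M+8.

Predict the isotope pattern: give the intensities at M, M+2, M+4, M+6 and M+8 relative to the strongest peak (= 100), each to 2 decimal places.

5.26 : 35.39 : 89.23 : 100.00 : 42.02

Each Ir atom is independently Ir-191 (p = 0.373) or Ir-193 (q = 0.627); the cluster is the binomial expansion (p + q)^4.
P(M) = 0.373^4 = 0.019357
P(M+2) = 4 × 0.373^3 × 0.627^1 = 0.130153
P(M+4) = 6 × 0.373^2 × 0.627^2 = 0.328174
P(M+6) = 4 × 0.373^1 × 0.627^3 = 0.367766
P(M+8) = 0.627^4 = 0.154550
The M+6 peak is largest (0.367766); scaling to 100 gives 5.26 : 35.39 : 89.23 : 100.00 : 42.02.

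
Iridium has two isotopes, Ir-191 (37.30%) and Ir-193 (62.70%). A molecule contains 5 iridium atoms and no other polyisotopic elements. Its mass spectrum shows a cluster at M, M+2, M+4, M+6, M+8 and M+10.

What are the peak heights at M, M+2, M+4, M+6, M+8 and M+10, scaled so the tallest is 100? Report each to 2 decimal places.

2.11 : 17.70 : 59.49 : 100.00 : 84.05 : 28.26

Expanding (0.3730 + 0.6270)^5:
P(M) = 0.3730^5 = 0.007220
P(M+2) = 5 × 0.3730^4 × 0.6270^1 = 0.060684
P(M+4) = 10 × 0.3730^3 × 0.6270^2 = 0.204015
P(M+6) = 10 × 0.3730^2 × 0.6270^3 = 0.342942
P(M+8) = 5 × 0.3730^1 × 0.6270^4 = 0.288237
P(M+10) = 0.6270^5 = 0.096903
The M+6 peak is largest (0.342942); scaling to 100 gives 2.11 : 17.70 : 59.49 : 100.00 : 84.05 : 28.26.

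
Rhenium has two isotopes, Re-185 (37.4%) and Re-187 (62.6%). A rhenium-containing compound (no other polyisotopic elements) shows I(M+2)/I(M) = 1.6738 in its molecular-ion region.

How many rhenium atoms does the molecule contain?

1

With n Re atoms, P(M+2)/P(M) = C(n,1)·p^(n−1)q / p^n = n·q/p = n · 0.626/0.374.
n = 1.6738 × 0.374/0.626 = 1.00 ≈ 1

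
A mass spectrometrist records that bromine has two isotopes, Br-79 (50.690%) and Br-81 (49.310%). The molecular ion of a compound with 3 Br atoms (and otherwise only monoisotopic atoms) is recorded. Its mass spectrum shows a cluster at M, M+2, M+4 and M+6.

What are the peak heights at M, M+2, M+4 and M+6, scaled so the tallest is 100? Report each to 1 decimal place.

34.3 : 100.0 : 97.3 : 31.5

Each Br atom is independently Br-79 (p = 0.50690) or Br-81 (q = 0.49310); the cluster is the binomial expansion (p + q)^3.
P(M) = 0.50690^3 = 0.130247
P(M+2) = 3 × 0.50690^2 × 0.49310^1 = 0.380103
P(M+4) = 3 × 0.50690^1 × 0.49310^2 = 0.369755
P(M+6) = 0.49310^3 = 0.119896
The M+2 peak is largest (0.380103); scaling to 100 gives 34.3 : 100.0 : 97.3 : 31.5.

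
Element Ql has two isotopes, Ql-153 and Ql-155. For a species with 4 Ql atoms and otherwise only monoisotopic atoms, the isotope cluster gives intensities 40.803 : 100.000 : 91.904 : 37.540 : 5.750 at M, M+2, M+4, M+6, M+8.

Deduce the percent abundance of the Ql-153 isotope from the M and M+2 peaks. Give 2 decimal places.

Let p = fractional abundance of Ql-153. I(M+2)/I(M) = [C(4,1)·p^3·(1−p)] / p^4 = 4·(1−p)/p = 100.000/40.803 = 2.4508
(1−p)/p = 2.4508/4 = 0.6127  ⇒  p = 1/(1 + 0.6127) = 0.6201
Ql-153: 62.01%, Ql-155: 37.99%.

62.01%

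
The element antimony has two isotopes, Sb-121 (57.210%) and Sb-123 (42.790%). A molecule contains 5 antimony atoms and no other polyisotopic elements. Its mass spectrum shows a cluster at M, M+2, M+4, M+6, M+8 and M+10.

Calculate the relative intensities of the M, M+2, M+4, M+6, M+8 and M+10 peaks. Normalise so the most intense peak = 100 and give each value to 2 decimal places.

Expanding (0.57210 + 0.42790)^5:
P(M) = 0.57210^5 = 0.061286
P(M+2) = 5 × 0.57210^4 × 0.42790^1 = 0.229192
P(M+4) = 10 × 0.57210^3 × 0.42790^2 = 0.342847
P(M+6) = 10 × 0.57210^2 × 0.42790^3 = 0.256431
P(M+8) = 5 × 0.57210^1 × 0.42790^4 = 0.095898
P(M+10) = 0.42790^5 = 0.014345
The M+4 peak is largest (0.342847); scaling to 100 gives 17.88 : 66.85 : 100.00 : 74.79 : 27.97 : 4.18.

17.88 : 66.85 : 100.00 : 74.79 : 27.97 : 4.18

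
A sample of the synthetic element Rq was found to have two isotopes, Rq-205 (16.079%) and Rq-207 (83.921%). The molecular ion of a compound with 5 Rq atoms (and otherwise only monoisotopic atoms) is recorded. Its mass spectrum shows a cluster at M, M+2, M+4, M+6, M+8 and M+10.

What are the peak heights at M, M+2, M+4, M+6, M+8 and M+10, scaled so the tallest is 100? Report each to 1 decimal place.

0.0 : 0.7 : 7.0 : 36.7 : 95.8 : 100.0

The 5 Rq atoms are independent, so intensities follow the terms of (0.16079 + 0.83921)^5.
P(M) = 0.16079^5 = 0.000107
P(M+2) = 5 × 0.16079^4 × 0.83921^1 = 0.002805
P(M+4) = 10 × 0.16079^3 × 0.83921^2 = 0.029276
P(M+6) = 10 × 0.16079^2 × 0.83921^3 = 0.152802
P(M+8) = 5 × 0.16079^1 × 0.83921^4 = 0.398760
P(M+10) = 0.83921^5 = 0.416249
The M+10 peak is largest (0.416249); scaling to 100 gives 0.0 : 0.7 : 7.0 : 36.7 : 95.8 : 100.0.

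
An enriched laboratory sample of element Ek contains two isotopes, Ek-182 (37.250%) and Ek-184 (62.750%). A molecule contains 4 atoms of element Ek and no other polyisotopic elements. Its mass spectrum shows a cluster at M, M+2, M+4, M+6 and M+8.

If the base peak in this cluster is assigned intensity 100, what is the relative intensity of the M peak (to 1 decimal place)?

Binomial terms of (0.37250 + 0.62750)^4: M 0.0193, M+2 0.1297, M+4 0.3278, M+6 0.3682, M+8 0.1550 → M+6 is the base peak.
P(M+6) = C(4,3) × 0.37250^1 × 0.62750^3 = 4 × 0.3725 × 0.24708205 = 0.368152 (base)
P(M) = C(4,0) × 0.37250^4 × 0.62750^0 = 1 × 0.0192533 × 1.0000 = 0.019253
Relative intensity = 0.019253 / 0.368152 × 100 = 5.2

5.2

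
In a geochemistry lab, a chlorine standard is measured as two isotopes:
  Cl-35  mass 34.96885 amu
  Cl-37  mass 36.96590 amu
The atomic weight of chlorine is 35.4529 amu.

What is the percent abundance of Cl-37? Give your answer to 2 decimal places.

Let x be the fractional abundance of Cl-35; then Cl-37 has abundance 1 − x.
34.96885·x + 36.96590·(1 − x) = 35.4529
(34.96885 − 36.96590)·x = 35.4529 − 36.96590
x = -1.51300 / -1.99705 = 0.75762 → 75.76% Cl-35, 24.24% Cl-37.

24.24%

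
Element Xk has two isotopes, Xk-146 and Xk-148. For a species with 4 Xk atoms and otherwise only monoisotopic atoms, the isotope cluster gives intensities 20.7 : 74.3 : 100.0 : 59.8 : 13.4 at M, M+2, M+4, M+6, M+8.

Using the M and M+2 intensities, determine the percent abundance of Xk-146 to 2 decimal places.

52.71%

Write p for the Xk-146 fraction. I(M+2)/I(M) = [C(4,1)·p^3·(1−p)] / p^4 = 4·(1−p)/p = 74.3/20.7 = 3.5894
(1−p)/p = 3.5894/4 = 0.8973  ⇒  p = 1/(1 + 0.8973) = 0.5271
Xk-146: 52.71%, Xk-148: 47.29%.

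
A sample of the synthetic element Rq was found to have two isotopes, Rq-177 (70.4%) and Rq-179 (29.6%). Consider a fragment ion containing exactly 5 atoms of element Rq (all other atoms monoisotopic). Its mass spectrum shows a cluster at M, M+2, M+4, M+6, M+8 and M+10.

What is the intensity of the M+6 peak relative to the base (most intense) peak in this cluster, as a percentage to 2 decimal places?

35.36%

(0.704 + 0.296)^5 gives M 0.1729, M+2 0.3635, M+4 0.3057, M+6 0.1285, M+8 0.0270, M+10 0.0023; the largest is M+2.
P(M+2) = C(5,1) × 0.704^4 × 0.296^1 = 5 × 0.24563522 × 0.2960 = 0.363540 (base)
P(M+6) = C(5,3) × 0.704^2 × 0.296^3 = 10 × 0.495616 × 0.02593434 = 0.128535
Relative intensity = 0.128535 / 0.363540 × 100 = 35.36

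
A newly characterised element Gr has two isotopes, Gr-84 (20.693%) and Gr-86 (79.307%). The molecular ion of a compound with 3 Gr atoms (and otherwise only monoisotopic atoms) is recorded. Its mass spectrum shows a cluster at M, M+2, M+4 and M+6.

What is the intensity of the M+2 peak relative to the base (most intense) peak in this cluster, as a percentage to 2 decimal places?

Term probabilities: M 0.0089, M+2 0.1019, M+4 0.3905, M+6 0.4988. Base peak = M+6.
P(M+6) = C(3,3) × 0.20693^0 × 0.79307^3 = 1 × 1.0000 × 0.49880933 = 0.498809 (base)
P(M+2) = C(3,1) × 0.20693^2 × 0.79307^1 = 3 × 0.04282002 × 0.79307 = 0.101878
Relative intensity = 0.101878 / 0.498809 × 100 = 20.42

20.42%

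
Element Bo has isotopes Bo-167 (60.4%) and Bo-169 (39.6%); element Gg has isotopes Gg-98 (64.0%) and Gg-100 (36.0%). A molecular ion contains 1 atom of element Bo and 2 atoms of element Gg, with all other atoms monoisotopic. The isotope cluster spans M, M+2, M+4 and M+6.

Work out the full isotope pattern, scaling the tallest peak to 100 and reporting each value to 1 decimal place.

Element Bo pattern (n=1): 0.6040 : 0.3960
Element Gg pattern (n=2): 0.4096 : 0.4608 : 0.1296
Convolve the two distributions (both contribute in 2-u steps):
  M: 0.6040×0.4096 = 0.247398
  M+2: 0.6040×0.4608 + 0.3960×0.4096 = 0.440525
  M+4: 0.6040×0.1296 + 0.3960×0.4608 = 0.260755
  M+6: 0.3960×0.1296 = 0.051322
Scale to base peak (0.440525) = 100: 56.2 : 100.0 : 59.2 : 11.7

56.2 : 100.0 : 59.2 : 11.7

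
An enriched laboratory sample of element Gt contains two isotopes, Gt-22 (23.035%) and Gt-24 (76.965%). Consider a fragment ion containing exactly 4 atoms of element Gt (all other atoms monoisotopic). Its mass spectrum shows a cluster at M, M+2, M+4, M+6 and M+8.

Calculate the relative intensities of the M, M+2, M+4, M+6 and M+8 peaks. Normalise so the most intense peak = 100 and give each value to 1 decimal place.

0.7 : 9.0 : 44.9 : 100.0 : 83.5

The 4 Gt atoms are independent, so intensities follow the terms of (0.23035 + 0.76965)^4.
P(M) = 0.23035^4 = 0.002815
P(M+2) = 4 × 0.23035^3 × 0.76965^1 = 0.037629
P(M+4) = 6 × 0.23035^2 × 0.76965^2 = 0.188588
P(M+6) = 4 × 0.23035^1 × 0.76965^3 = 0.420076
P(M+8) = 0.76965^4 = 0.350892
The M+6 peak is largest (0.420076); scaling to 100 gives 0.7 : 9.0 : 44.9 : 100.0 : 83.5.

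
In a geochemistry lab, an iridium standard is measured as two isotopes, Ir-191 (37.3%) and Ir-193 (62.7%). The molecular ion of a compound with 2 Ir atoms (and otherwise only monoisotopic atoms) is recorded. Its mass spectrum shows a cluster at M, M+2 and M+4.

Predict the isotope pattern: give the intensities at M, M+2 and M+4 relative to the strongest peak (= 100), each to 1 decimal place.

Each Ir atom is independently Ir-191 (p = 0.373) or Ir-193 (q = 0.627); the cluster is the binomial expansion (p + q)^2.
P(M) = 0.373^2 = 0.139129
P(M+2) = 2 × 0.373^1 × 0.627^1 = 0.467742
P(M+4) = 0.627^2 = 0.393129
The M+2 peak is largest (0.467742); scaling to 100 gives 29.7 : 100.0 : 84.0.

29.7 : 100.0 : 84.0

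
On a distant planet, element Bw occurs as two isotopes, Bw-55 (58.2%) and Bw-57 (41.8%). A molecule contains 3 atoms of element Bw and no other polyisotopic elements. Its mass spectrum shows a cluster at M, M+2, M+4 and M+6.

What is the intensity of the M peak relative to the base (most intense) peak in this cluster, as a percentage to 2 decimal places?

(0.582 + 0.418)^3 gives M 0.1971, M+2 0.4248, M+4 0.3051, M+6 0.0730; the largest is M+2.
P(M+2) = C(3,1) × 0.582^2 × 0.418^1 = 3 × 0.338724 × 0.4180 = 0.424760 (base)
P(M) = C(3,0) × 0.582^3 × 0.418^0 = 1 × 0.19713737 × 1.0000 = 0.197137
Relative intensity = 0.197137 / 0.424760 × 100 = 46.41

46.41%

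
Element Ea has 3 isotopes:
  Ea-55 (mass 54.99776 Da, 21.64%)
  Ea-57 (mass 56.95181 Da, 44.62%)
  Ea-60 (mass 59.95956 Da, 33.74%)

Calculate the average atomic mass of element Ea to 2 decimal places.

The abundance-weighted mean is 0.2164 × 54.99776 + 0.4462 × 56.95181 + 0.3374 × 59.95956
= 11.901515 + 25.411898 + 20.230356 = 57.543769 Da

57.54 Da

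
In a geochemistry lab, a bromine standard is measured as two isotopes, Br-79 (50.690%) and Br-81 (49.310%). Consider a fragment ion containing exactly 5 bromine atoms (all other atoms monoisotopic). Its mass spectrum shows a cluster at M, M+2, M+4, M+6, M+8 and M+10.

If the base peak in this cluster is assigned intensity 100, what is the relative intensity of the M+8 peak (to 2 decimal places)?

47.31

Binomial terms of (0.50690 + 0.49310)^5: M 0.0335, M+2 0.1628, M+4 0.3167, M+6 0.3081, M+8 0.1498, M+10 0.0292 → M+4 is the base peak.
P(M+4) = C(5,2) × 0.50690^3 × 0.49310^2 = 10 × 0.13024674 × 0.24314761 = 0.316692 (base)
P(M+8) = C(5,4) × 0.50690^1 × 0.49310^4 = 5 × 0.5069 × 0.05912076 = 0.149842
Relative intensity = 0.149842 / 0.316692 × 100 = 47.31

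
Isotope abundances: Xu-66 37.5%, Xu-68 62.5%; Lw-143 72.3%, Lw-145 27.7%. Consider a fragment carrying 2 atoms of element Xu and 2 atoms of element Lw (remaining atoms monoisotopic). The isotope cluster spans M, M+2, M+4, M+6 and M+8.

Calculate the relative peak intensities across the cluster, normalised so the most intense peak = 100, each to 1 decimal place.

Element Xu pattern (n=2): 0.140625 : 0.46875 : 0.390625
Element Lw pattern (n=2): 0.522729 : 0.400542 : 0.076729
Convolve the two distributions (both contribute in 2-u steps):
  M: 0.140625×0.522729 = 0.073509
  M+2: 0.140625×0.400542 + 0.46875×0.522729 = 0.301355
  M+4: 0.140625×0.076729 + 0.46875×0.400542 + 0.390625×0.522729 = 0.402735
  M+6: 0.46875×0.076729 + 0.390625×0.400542 = 0.192428
  M+8: 0.390625×0.076729 = 0.029972
Scale to base peak (0.402735) = 100: 18.3 : 74.8 : 100.0 : 47.8 : 7.4

18.3 : 74.8 : 100.0 : 47.8 : 7.4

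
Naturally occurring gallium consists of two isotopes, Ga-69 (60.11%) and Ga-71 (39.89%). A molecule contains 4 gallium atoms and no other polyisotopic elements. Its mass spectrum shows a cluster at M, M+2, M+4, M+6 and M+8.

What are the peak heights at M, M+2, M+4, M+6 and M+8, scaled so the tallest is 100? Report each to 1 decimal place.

The 4 Ga atoms are independent, so intensities follow the terms of (0.6011 + 0.3989)^4.
P(M) = 0.6011^4 = 0.130553
P(M+2) = 4 × 0.6011^3 × 0.3989^1 = 0.346549
P(M+4) = 6 × 0.6011^2 × 0.3989^2 = 0.344963
P(M+6) = 4 × 0.6011^1 × 0.3989^3 = 0.152616
P(M+8) = 0.3989^4 = 0.025320
The M+2 peak is largest (0.346549); scaling to 100 gives 37.7 : 100.0 : 99.5 : 44.0 : 7.3.

37.7 : 100.0 : 99.5 : 44.0 : 7.3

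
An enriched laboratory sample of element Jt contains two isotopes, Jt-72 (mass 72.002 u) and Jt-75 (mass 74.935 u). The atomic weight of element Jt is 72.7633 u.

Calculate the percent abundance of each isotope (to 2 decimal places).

Jt-72: 74.04%, Jt-75: 25.96%

Writing the weighted mean with unknown fraction x of Jt-72:
72.002·x + 74.935·(1 − x) = 72.7633
(72.002 − 74.935)·x = 72.7633 − 74.935
x = -2.1717 / -2.933 = 0.74044 → 74.04% Jt-72, 25.96% Jt-75.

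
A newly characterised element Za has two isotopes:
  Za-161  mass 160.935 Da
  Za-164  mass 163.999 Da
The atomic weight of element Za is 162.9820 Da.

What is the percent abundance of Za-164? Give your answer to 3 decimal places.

66.808%

Let x be the fractional abundance of Za-161; then Za-164 has abundance 1 − x.
160.935·x + 163.999·(1 − x) = 162.9820
(160.935 − 163.999)·x = 162.9820 − 163.999
x = -1.0170 / -3.064 = 0.33192 → 33.192% Za-161, 66.808% Za-164.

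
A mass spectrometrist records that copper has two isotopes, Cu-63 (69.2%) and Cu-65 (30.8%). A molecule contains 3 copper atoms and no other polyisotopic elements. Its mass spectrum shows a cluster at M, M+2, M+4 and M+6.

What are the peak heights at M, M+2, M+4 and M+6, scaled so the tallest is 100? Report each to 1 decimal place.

74.9 : 100.0 : 44.5 : 6.6

The 3 Cu atoms are independent, so intensities follow the terms of (0.692 + 0.308)^3.
P(M) = 0.692^3 = 0.331374
P(M+2) = 3 × 0.692^2 × 0.308^1 = 0.442470
P(M+4) = 3 × 0.692^1 × 0.308^2 = 0.196938
P(M+6) = 0.308^3 = 0.029218
The M+2 peak is largest (0.442470); scaling to 100 gives 74.9 : 100.0 : 44.5 : 6.6.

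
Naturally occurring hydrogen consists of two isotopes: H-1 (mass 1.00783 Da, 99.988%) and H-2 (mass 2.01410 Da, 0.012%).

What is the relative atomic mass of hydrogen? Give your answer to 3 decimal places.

Weight each isotope mass by its fractional abundance: 0.99988 × 1.00783 + 0.00012 × 2.01410
= 1.007709 + 0.000242 = 1.007951 Da

1.008 Da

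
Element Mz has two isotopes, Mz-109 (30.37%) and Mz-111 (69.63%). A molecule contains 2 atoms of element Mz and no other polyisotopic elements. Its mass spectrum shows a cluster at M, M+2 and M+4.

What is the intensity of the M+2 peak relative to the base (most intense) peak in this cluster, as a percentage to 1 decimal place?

87.2%

Binomial terms of (0.3037 + 0.6963)^2: M 0.0922, M+2 0.4229, M+4 0.4848 → M+4 is the base peak.
P(M+4) = C(2,2) × 0.3037^0 × 0.6963^2 = 1 × 1.0000 × 0.48483369 = 0.484834 (base)
P(M+2) = C(2,1) × 0.3037^1 × 0.6963^1 = 2 × 0.3037 × 0.6963 = 0.422933
Relative intensity = 0.422933 / 0.484834 × 100 = 87.2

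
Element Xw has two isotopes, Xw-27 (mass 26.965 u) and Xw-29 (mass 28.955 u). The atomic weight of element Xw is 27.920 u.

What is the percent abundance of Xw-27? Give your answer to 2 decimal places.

With x = fraction of Xw-27 (so Xw-29 is 1 − x):
26.965·x + 28.955·(1 − x) = 27.920
(26.965 − 28.955)·x = 27.920 − 28.955
x = -1.035 / -1.990 = 0.52010 → 52.01% Xw-27, 47.99% Xw-29.

52.01%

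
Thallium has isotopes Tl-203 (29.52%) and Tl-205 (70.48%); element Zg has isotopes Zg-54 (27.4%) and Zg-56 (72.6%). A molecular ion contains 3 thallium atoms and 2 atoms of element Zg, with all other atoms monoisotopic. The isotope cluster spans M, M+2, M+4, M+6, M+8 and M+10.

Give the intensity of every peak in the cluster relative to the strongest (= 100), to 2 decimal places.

Thallium pattern (n=3): 0.02572463 : 0.18425524 : 0.43991564 : 0.35010449
Element Zg pattern (n=2): 0.075076 : 0.397848 : 0.527076
Convolve the two distributions (both contribute in 2-u steps):
  M: 0.02572463×0.075076 = 0.001931
  M+2: 0.02572463×0.397848 + 0.18425524×0.075076 = 0.024068
  M+4: 0.02572463×0.527076 + 0.18425524×0.397848 + 0.43991564×0.075076 = 0.119892
  M+6: 0.18425524×0.527076 + 0.43991564×0.397848 + 0.35010449×0.075076 = 0.298421
  M+8: 0.43991564×0.527076 + 0.35010449×0.397848 = 0.371157
  M+10: 0.35010449×0.527076 = 0.184532
Scale to base peak (0.371157) = 100: 0.52 : 6.48 : 32.30 : 80.40 : 100.00 : 49.72

0.52 : 6.48 : 32.30 : 80.40 : 100.00 : 49.72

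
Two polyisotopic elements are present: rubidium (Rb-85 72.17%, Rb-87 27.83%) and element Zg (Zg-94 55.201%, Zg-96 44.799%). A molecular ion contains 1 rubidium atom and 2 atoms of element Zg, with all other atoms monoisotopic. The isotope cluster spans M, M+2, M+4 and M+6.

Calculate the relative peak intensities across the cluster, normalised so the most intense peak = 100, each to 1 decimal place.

Rubidium pattern (n=1): 0.7217 : 0.2783
Element Zg pattern (n=2): 0.30471504 : 0.49458992 : 0.20069504
Convolve the two distributions (both contribute in 2-u steps):
  M: 0.7217×0.30471504 = 0.219913
  M+2: 0.7217×0.49458992 + 0.2783×0.30471504 = 0.441748
  M+4: 0.7217×0.20069504 + 0.2783×0.49458992 = 0.282486
  M+6: 0.2783×0.20069504 = 0.055853
Scale to base peak (0.441748) = 100: 49.8 : 100.0 : 63.9 : 12.6

49.8 : 100.0 : 63.9 : 12.6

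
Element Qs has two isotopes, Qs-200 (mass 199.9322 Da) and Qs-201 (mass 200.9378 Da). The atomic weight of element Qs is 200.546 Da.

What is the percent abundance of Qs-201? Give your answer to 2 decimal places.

61.04%

Writing the weighted mean with unknown fraction x of Qs-200:
199.9322·x + 200.9378·(1 − x) = 200.546
(199.9322 − 200.9378)·x = 200.546 − 200.9378
x = -0.3918 / -1.0056 = 0.38962 → 38.96% Qs-200, 61.04% Qs-201.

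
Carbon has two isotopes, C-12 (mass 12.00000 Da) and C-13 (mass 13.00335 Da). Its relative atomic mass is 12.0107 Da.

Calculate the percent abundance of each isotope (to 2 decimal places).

Writing the weighted mean with unknown fraction x of C-12:
12.00000·x + 13.00335·(1 − x) = 12.0107
(12.00000 − 13.00335)·x = 12.0107 − 13.00335
x = -0.99265 / -1.00335 = 0.98934 → 98.93% C-12, 1.07% C-13.

C-12: 98.93%, C-13: 1.07%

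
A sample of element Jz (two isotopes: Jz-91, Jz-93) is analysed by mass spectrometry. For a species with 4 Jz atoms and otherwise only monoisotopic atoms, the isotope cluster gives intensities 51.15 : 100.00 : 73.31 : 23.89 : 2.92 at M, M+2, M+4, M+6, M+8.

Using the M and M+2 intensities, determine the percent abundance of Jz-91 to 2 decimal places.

Let p = fractional abundance of Jz-91. I(M+2)/I(M) = [C(4,1)·p^3·(1−p)] / p^4 = 4·(1−p)/p = 100.00/51.15 = 1.9550
(1−p)/p = 1.9550/4 = 0.4888  ⇒  p = 1/(1 + 0.4888) = 0.6717
Jz-91: 67.17%, Jz-93: 32.83%.

67.17%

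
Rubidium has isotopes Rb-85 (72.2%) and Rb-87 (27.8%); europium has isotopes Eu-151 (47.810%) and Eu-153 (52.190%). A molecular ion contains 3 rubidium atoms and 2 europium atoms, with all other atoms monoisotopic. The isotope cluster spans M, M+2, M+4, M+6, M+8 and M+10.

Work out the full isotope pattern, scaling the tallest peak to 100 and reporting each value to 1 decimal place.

Rubidium pattern (n=3): 0.37636705 : 0.43475086 : 0.16739714 : 0.02148495
Europium pattern (n=2): 0.22857961 : 0.49904078 : 0.27237961
Convolve the two distributions (both contribute in 2-u steps):
  M: 0.37636705×0.22857961 = 0.086030
  M+2: 0.37636705×0.49904078 + 0.43475086×0.22857961 = 0.287198
  M+4: 0.37636705×0.27237961 + 0.43475086×0.49904078 + 0.16739714×0.22857961 = 0.357737
  M+6: 0.43475086×0.27237961 + 0.16739714×0.49904078 + 0.02148495×0.22857961 = 0.206866
  M+8: 0.16739714×0.27237961 + 0.02148495×0.49904078 = 0.056317
  M+10: 0.02148495×0.27237961 = 0.005852
Scale to base peak (0.357737) = 100: 24.0 : 80.3 : 100.0 : 57.8 : 15.7 : 1.6

24.0 : 80.3 : 100.0 : 57.8 : 15.7 : 1.6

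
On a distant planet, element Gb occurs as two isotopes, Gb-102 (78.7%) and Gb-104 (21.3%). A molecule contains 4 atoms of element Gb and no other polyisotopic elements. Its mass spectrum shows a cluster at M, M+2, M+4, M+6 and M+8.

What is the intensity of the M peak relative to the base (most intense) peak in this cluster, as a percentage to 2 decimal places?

(0.787 + 0.213)^4 gives M 0.3836, M+2 0.4153, M+4 0.1686, M+6 0.0304, M+8 0.0021; the largest is M+2.
P(M+2) = C(4,1) × 0.787^3 × 0.213^1 = 4 × 0.4874434 × 0.2130 = 0.415302 (base)
P(M) = C(4,0) × 0.787^4 × 0.213^0 = 1 × 0.38361796 × 1.0000 = 0.383618
Relative intensity = 0.383618 / 0.415302 × 100 = 92.37

92.37%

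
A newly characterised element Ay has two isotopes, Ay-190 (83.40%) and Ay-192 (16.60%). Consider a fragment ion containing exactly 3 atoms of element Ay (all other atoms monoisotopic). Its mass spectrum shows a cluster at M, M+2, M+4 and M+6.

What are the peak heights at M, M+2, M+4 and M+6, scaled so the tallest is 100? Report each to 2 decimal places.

100.00 : 59.71 : 11.89 : 0.79

Each Ay atom is independently Ay-190 (p = 0.8340) or Ay-192 (q = 0.1660); the cluster is the binomial expansion (p + q)^3.
P(M) = 0.8340^3 = 0.580094
P(M+2) = 3 × 0.8340^2 × 0.1660^1 = 0.346387
P(M+4) = 3 × 0.8340^1 × 0.1660^2 = 0.068945
P(M+6) = 0.1660^3 = 0.004574
The M peak is largest (0.580094); scaling to 100 gives 100.00 : 59.71 : 11.89 : 0.79.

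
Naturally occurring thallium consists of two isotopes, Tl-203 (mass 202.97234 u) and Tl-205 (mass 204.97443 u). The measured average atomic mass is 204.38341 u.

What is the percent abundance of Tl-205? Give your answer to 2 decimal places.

70.48%

Writing the weighted mean with unknown fraction x of Tl-203:
202.97234·x + 204.97443·(1 − x) = 204.38341
(202.97234 − 204.97443)·x = 204.38341 − 204.97443
x = -0.59102 / -2.00209 = 0.29520 → 29.52% Tl-203, 70.48% Tl-205.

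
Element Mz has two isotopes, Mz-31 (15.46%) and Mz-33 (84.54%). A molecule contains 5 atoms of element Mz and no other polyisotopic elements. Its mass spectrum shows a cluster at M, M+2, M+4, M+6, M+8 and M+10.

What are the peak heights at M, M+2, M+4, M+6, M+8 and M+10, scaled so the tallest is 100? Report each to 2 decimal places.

0.02 : 0.56 : 6.12 : 33.44 : 91.44 : 100.00

Expanding (0.1546 + 0.8454)^5:
P(M) = 0.1546^5 = 0.000088
P(M+2) = 5 × 0.1546^4 × 0.8454^1 = 0.002415
P(M+4) = 10 × 0.1546^3 × 0.8454^2 = 0.026409
P(M+6) = 10 × 0.1546^2 × 0.8454^3 = 0.144413
P(M+8) = 5 × 0.1546^1 × 0.8454^4 = 0.394847
P(M+10) = 0.8454^5 = 0.431828
The M+10 peak is largest (0.431828); scaling to 100 gives 0.02 : 0.56 : 6.12 : 33.44 : 91.44 : 100.00.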